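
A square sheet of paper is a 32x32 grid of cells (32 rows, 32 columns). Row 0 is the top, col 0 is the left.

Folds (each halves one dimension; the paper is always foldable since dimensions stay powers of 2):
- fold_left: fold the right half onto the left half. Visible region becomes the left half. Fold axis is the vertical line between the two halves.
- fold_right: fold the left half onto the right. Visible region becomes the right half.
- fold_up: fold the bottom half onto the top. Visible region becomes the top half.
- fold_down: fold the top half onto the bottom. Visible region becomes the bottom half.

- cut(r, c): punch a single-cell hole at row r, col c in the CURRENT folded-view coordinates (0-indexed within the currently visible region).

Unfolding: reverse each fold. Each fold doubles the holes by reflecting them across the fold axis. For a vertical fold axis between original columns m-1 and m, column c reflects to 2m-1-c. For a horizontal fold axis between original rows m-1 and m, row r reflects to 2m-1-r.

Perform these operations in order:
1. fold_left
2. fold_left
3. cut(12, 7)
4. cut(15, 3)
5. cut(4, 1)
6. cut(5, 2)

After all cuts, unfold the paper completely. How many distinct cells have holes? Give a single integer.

Op 1 fold_left: fold axis v@16; visible region now rows[0,32) x cols[0,16) = 32x16
Op 2 fold_left: fold axis v@8; visible region now rows[0,32) x cols[0,8) = 32x8
Op 3 cut(12, 7): punch at orig (12,7); cuts so far [(12, 7)]; region rows[0,32) x cols[0,8) = 32x8
Op 4 cut(15, 3): punch at orig (15,3); cuts so far [(12, 7), (15, 3)]; region rows[0,32) x cols[0,8) = 32x8
Op 5 cut(4, 1): punch at orig (4,1); cuts so far [(4, 1), (12, 7), (15, 3)]; region rows[0,32) x cols[0,8) = 32x8
Op 6 cut(5, 2): punch at orig (5,2); cuts so far [(4, 1), (5, 2), (12, 7), (15, 3)]; region rows[0,32) x cols[0,8) = 32x8
Unfold 1 (reflect across v@8): 8 holes -> [(4, 1), (4, 14), (5, 2), (5, 13), (12, 7), (12, 8), (15, 3), (15, 12)]
Unfold 2 (reflect across v@16): 16 holes -> [(4, 1), (4, 14), (4, 17), (4, 30), (5, 2), (5, 13), (5, 18), (5, 29), (12, 7), (12, 8), (12, 23), (12, 24), (15, 3), (15, 12), (15, 19), (15, 28)]

Answer: 16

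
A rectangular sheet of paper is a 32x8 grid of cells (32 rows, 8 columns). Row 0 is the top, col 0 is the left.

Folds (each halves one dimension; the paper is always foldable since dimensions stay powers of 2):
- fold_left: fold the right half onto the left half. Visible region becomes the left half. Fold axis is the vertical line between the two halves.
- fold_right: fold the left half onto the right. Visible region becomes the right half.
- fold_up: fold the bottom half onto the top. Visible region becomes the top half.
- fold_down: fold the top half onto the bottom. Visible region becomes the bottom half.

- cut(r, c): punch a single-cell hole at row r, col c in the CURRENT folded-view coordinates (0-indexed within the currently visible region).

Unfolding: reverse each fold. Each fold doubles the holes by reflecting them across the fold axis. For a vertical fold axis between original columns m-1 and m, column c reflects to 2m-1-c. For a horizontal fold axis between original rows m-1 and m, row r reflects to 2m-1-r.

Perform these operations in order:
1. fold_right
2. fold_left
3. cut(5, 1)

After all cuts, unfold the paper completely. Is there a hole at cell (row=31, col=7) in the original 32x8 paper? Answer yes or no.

Answer: no

Derivation:
Op 1 fold_right: fold axis v@4; visible region now rows[0,32) x cols[4,8) = 32x4
Op 2 fold_left: fold axis v@6; visible region now rows[0,32) x cols[4,6) = 32x2
Op 3 cut(5, 1): punch at orig (5,5); cuts so far [(5, 5)]; region rows[0,32) x cols[4,6) = 32x2
Unfold 1 (reflect across v@6): 2 holes -> [(5, 5), (5, 6)]
Unfold 2 (reflect across v@4): 4 holes -> [(5, 1), (5, 2), (5, 5), (5, 6)]
Holes: [(5, 1), (5, 2), (5, 5), (5, 6)]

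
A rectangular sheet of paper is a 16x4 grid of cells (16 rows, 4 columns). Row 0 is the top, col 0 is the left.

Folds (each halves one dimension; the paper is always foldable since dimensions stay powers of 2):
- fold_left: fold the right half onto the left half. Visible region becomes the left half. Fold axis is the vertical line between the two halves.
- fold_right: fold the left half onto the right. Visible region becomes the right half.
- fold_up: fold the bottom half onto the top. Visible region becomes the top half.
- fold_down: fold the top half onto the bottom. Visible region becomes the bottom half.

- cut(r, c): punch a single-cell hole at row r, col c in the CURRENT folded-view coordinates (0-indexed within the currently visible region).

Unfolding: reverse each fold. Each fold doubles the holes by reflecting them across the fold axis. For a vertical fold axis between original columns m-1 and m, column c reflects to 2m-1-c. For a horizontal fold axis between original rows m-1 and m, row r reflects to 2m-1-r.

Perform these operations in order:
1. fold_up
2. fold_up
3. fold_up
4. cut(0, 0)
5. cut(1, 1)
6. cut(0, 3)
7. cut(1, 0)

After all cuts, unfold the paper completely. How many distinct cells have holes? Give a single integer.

Answer: 32

Derivation:
Op 1 fold_up: fold axis h@8; visible region now rows[0,8) x cols[0,4) = 8x4
Op 2 fold_up: fold axis h@4; visible region now rows[0,4) x cols[0,4) = 4x4
Op 3 fold_up: fold axis h@2; visible region now rows[0,2) x cols[0,4) = 2x4
Op 4 cut(0, 0): punch at orig (0,0); cuts so far [(0, 0)]; region rows[0,2) x cols[0,4) = 2x4
Op 5 cut(1, 1): punch at orig (1,1); cuts so far [(0, 0), (1, 1)]; region rows[0,2) x cols[0,4) = 2x4
Op 6 cut(0, 3): punch at orig (0,3); cuts so far [(0, 0), (0, 3), (1, 1)]; region rows[0,2) x cols[0,4) = 2x4
Op 7 cut(1, 0): punch at orig (1,0); cuts so far [(0, 0), (0, 3), (1, 0), (1, 1)]; region rows[0,2) x cols[0,4) = 2x4
Unfold 1 (reflect across h@2): 8 holes -> [(0, 0), (0, 3), (1, 0), (1, 1), (2, 0), (2, 1), (3, 0), (3, 3)]
Unfold 2 (reflect across h@4): 16 holes -> [(0, 0), (0, 3), (1, 0), (1, 1), (2, 0), (2, 1), (3, 0), (3, 3), (4, 0), (4, 3), (5, 0), (5, 1), (6, 0), (6, 1), (7, 0), (7, 3)]
Unfold 3 (reflect across h@8): 32 holes -> [(0, 0), (0, 3), (1, 0), (1, 1), (2, 0), (2, 1), (3, 0), (3, 3), (4, 0), (4, 3), (5, 0), (5, 1), (6, 0), (6, 1), (7, 0), (7, 3), (8, 0), (8, 3), (9, 0), (9, 1), (10, 0), (10, 1), (11, 0), (11, 3), (12, 0), (12, 3), (13, 0), (13, 1), (14, 0), (14, 1), (15, 0), (15, 3)]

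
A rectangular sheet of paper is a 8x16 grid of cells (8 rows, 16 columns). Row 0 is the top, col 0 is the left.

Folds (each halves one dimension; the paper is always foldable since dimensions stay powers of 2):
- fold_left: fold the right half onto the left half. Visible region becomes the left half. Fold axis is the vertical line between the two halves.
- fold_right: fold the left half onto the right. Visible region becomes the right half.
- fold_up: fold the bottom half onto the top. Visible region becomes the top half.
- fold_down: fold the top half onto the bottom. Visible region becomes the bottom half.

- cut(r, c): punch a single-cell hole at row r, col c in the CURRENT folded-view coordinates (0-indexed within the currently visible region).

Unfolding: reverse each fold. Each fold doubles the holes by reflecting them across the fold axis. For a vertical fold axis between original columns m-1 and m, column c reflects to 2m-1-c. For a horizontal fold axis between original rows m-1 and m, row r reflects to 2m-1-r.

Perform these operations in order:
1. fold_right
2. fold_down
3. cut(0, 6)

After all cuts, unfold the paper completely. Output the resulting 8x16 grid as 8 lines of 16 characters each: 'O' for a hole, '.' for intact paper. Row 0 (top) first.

Op 1 fold_right: fold axis v@8; visible region now rows[0,8) x cols[8,16) = 8x8
Op 2 fold_down: fold axis h@4; visible region now rows[4,8) x cols[8,16) = 4x8
Op 3 cut(0, 6): punch at orig (4,14); cuts so far [(4, 14)]; region rows[4,8) x cols[8,16) = 4x8
Unfold 1 (reflect across h@4): 2 holes -> [(3, 14), (4, 14)]
Unfold 2 (reflect across v@8): 4 holes -> [(3, 1), (3, 14), (4, 1), (4, 14)]

Answer: ................
................
................
.O............O.
.O............O.
................
................
................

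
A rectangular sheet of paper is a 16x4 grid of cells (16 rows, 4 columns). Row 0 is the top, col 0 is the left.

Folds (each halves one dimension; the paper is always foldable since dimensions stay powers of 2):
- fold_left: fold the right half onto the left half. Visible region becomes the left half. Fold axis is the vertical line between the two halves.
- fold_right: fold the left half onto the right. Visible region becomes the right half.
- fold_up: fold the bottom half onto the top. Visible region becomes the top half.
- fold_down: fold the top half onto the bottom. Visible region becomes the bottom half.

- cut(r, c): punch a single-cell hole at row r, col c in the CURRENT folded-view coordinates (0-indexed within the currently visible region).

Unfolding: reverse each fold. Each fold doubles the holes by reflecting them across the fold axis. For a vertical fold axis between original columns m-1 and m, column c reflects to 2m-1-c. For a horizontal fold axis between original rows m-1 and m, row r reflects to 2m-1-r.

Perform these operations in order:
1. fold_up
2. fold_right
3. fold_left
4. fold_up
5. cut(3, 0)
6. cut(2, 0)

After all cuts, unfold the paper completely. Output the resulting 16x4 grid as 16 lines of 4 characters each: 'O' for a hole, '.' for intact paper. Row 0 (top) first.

Op 1 fold_up: fold axis h@8; visible region now rows[0,8) x cols[0,4) = 8x4
Op 2 fold_right: fold axis v@2; visible region now rows[0,8) x cols[2,4) = 8x2
Op 3 fold_left: fold axis v@3; visible region now rows[0,8) x cols[2,3) = 8x1
Op 4 fold_up: fold axis h@4; visible region now rows[0,4) x cols[2,3) = 4x1
Op 5 cut(3, 0): punch at orig (3,2); cuts so far [(3, 2)]; region rows[0,4) x cols[2,3) = 4x1
Op 6 cut(2, 0): punch at orig (2,2); cuts so far [(2, 2), (3, 2)]; region rows[0,4) x cols[2,3) = 4x1
Unfold 1 (reflect across h@4): 4 holes -> [(2, 2), (3, 2), (4, 2), (5, 2)]
Unfold 2 (reflect across v@3): 8 holes -> [(2, 2), (2, 3), (3, 2), (3, 3), (4, 2), (4, 3), (5, 2), (5, 3)]
Unfold 3 (reflect across v@2): 16 holes -> [(2, 0), (2, 1), (2, 2), (2, 3), (3, 0), (3, 1), (3, 2), (3, 3), (4, 0), (4, 1), (4, 2), (4, 3), (5, 0), (5, 1), (5, 2), (5, 3)]
Unfold 4 (reflect across h@8): 32 holes -> [(2, 0), (2, 1), (2, 2), (2, 3), (3, 0), (3, 1), (3, 2), (3, 3), (4, 0), (4, 1), (4, 2), (4, 3), (5, 0), (5, 1), (5, 2), (5, 3), (10, 0), (10, 1), (10, 2), (10, 3), (11, 0), (11, 1), (11, 2), (11, 3), (12, 0), (12, 1), (12, 2), (12, 3), (13, 0), (13, 1), (13, 2), (13, 3)]

Answer: ....
....
OOOO
OOOO
OOOO
OOOO
....
....
....
....
OOOO
OOOO
OOOO
OOOO
....
....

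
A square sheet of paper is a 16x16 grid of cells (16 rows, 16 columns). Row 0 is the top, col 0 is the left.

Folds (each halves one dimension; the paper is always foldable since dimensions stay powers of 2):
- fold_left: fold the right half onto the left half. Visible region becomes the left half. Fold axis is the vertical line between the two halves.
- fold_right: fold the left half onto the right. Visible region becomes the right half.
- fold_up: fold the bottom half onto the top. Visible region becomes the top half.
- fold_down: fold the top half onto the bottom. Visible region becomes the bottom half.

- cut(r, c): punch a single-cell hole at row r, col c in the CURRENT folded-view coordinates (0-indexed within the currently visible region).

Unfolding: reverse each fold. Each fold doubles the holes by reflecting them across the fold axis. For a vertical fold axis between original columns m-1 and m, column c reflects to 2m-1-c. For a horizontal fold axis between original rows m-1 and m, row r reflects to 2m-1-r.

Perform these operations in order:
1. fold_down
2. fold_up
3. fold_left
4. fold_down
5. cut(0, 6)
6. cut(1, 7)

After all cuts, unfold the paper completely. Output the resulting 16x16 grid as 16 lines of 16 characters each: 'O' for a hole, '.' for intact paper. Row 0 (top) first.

Answer: .......OO.......
......O..O......
......O..O......
.......OO.......
.......OO.......
......O..O......
......O..O......
.......OO.......
.......OO.......
......O..O......
......O..O......
.......OO.......
.......OO.......
......O..O......
......O..O......
.......OO.......

Derivation:
Op 1 fold_down: fold axis h@8; visible region now rows[8,16) x cols[0,16) = 8x16
Op 2 fold_up: fold axis h@12; visible region now rows[8,12) x cols[0,16) = 4x16
Op 3 fold_left: fold axis v@8; visible region now rows[8,12) x cols[0,8) = 4x8
Op 4 fold_down: fold axis h@10; visible region now rows[10,12) x cols[0,8) = 2x8
Op 5 cut(0, 6): punch at orig (10,6); cuts so far [(10, 6)]; region rows[10,12) x cols[0,8) = 2x8
Op 6 cut(1, 7): punch at orig (11,7); cuts so far [(10, 6), (11, 7)]; region rows[10,12) x cols[0,8) = 2x8
Unfold 1 (reflect across h@10): 4 holes -> [(8, 7), (9, 6), (10, 6), (11, 7)]
Unfold 2 (reflect across v@8): 8 holes -> [(8, 7), (8, 8), (9, 6), (9, 9), (10, 6), (10, 9), (11, 7), (11, 8)]
Unfold 3 (reflect across h@12): 16 holes -> [(8, 7), (8, 8), (9, 6), (9, 9), (10, 6), (10, 9), (11, 7), (11, 8), (12, 7), (12, 8), (13, 6), (13, 9), (14, 6), (14, 9), (15, 7), (15, 8)]
Unfold 4 (reflect across h@8): 32 holes -> [(0, 7), (0, 8), (1, 6), (1, 9), (2, 6), (2, 9), (3, 7), (3, 8), (4, 7), (4, 8), (5, 6), (5, 9), (6, 6), (6, 9), (7, 7), (7, 8), (8, 7), (8, 8), (9, 6), (9, 9), (10, 6), (10, 9), (11, 7), (11, 8), (12, 7), (12, 8), (13, 6), (13, 9), (14, 6), (14, 9), (15, 7), (15, 8)]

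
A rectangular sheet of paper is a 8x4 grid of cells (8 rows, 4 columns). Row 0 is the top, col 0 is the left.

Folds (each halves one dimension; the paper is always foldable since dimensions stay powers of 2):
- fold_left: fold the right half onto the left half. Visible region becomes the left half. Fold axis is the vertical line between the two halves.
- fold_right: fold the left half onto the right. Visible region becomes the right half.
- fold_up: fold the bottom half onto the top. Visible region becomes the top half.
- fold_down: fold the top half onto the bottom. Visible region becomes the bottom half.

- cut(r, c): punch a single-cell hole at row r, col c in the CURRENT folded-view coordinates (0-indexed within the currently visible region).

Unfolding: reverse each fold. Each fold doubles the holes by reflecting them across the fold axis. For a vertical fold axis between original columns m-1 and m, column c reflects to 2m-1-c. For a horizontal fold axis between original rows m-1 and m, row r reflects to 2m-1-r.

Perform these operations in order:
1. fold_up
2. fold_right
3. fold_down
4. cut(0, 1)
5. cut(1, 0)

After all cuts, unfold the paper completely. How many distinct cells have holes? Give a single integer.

Answer: 16

Derivation:
Op 1 fold_up: fold axis h@4; visible region now rows[0,4) x cols[0,4) = 4x4
Op 2 fold_right: fold axis v@2; visible region now rows[0,4) x cols[2,4) = 4x2
Op 3 fold_down: fold axis h@2; visible region now rows[2,4) x cols[2,4) = 2x2
Op 4 cut(0, 1): punch at orig (2,3); cuts so far [(2, 3)]; region rows[2,4) x cols[2,4) = 2x2
Op 5 cut(1, 0): punch at orig (3,2); cuts so far [(2, 3), (3, 2)]; region rows[2,4) x cols[2,4) = 2x2
Unfold 1 (reflect across h@2): 4 holes -> [(0, 2), (1, 3), (2, 3), (3, 2)]
Unfold 2 (reflect across v@2): 8 holes -> [(0, 1), (0, 2), (1, 0), (1, 3), (2, 0), (2, 3), (3, 1), (3, 2)]
Unfold 3 (reflect across h@4): 16 holes -> [(0, 1), (0, 2), (1, 0), (1, 3), (2, 0), (2, 3), (3, 1), (3, 2), (4, 1), (4, 2), (5, 0), (5, 3), (6, 0), (6, 3), (7, 1), (7, 2)]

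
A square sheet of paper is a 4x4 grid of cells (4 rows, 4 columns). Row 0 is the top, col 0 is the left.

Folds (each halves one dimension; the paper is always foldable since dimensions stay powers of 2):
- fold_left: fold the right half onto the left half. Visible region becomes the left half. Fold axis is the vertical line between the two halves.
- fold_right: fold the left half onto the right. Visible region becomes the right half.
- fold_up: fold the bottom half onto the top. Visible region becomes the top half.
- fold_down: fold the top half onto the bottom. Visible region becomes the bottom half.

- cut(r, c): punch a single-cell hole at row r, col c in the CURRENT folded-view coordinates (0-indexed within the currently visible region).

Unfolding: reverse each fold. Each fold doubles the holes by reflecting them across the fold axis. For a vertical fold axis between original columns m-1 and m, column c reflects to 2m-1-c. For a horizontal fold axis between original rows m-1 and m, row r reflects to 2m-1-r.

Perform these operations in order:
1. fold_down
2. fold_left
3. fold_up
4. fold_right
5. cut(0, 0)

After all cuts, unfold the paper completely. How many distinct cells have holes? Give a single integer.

Op 1 fold_down: fold axis h@2; visible region now rows[2,4) x cols[0,4) = 2x4
Op 2 fold_left: fold axis v@2; visible region now rows[2,4) x cols[0,2) = 2x2
Op 3 fold_up: fold axis h@3; visible region now rows[2,3) x cols[0,2) = 1x2
Op 4 fold_right: fold axis v@1; visible region now rows[2,3) x cols[1,2) = 1x1
Op 5 cut(0, 0): punch at orig (2,1); cuts so far [(2, 1)]; region rows[2,3) x cols[1,2) = 1x1
Unfold 1 (reflect across v@1): 2 holes -> [(2, 0), (2, 1)]
Unfold 2 (reflect across h@3): 4 holes -> [(2, 0), (2, 1), (3, 0), (3, 1)]
Unfold 3 (reflect across v@2): 8 holes -> [(2, 0), (2, 1), (2, 2), (2, 3), (3, 0), (3, 1), (3, 2), (3, 3)]
Unfold 4 (reflect across h@2): 16 holes -> [(0, 0), (0, 1), (0, 2), (0, 3), (1, 0), (1, 1), (1, 2), (1, 3), (2, 0), (2, 1), (2, 2), (2, 3), (3, 0), (3, 1), (3, 2), (3, 3)]

Answer: 16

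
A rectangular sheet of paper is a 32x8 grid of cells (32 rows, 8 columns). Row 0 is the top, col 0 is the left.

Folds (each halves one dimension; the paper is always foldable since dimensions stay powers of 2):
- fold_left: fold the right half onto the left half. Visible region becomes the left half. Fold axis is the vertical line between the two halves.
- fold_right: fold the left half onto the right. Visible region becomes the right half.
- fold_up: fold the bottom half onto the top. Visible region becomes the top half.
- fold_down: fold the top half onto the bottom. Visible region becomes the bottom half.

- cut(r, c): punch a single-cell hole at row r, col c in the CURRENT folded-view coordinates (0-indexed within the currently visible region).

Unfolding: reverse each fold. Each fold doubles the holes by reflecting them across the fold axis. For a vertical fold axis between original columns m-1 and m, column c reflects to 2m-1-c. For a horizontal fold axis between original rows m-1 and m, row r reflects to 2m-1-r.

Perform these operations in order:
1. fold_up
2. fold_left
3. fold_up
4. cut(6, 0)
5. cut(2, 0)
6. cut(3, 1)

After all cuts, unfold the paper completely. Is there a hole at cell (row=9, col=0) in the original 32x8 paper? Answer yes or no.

Answer: yes

Derivation:
Op 1 fold_up: fold axis h@16; visible region now rows[0,16) x cols[0,8) = 16x8
Op 2 fold_left: fold axis v@4; visible region now rows[0,16) x cols[0,4) = 16x4
Op 3 fold_up: fold axis h@8; visible region now rows[0,8) x cols[0,4) = 8x4
Op 4 cut(6, 0): punch at orig (6,0); cuts so far [(6, 0)]; region rows[0,8) x cols[0,4) = 8x4
Op 5 cut(2, 0): punch at orig (2,0); cuts so far [(2, 0), (6, 0)]; region rows[0,8) x cols[0,4) = 8x4
Op 6 cut(3, 1): punch at orig (3,1); cuts so far [(2, 0), (3, 1), (6, 0)]; region rows[0,8) x cols[0,4) = 8x4
Unfold 1 (reflect across h@8): 6 holes -> [(2, 0), (3, 1), (6, 0), (9, 0), (12, 1), (13, 0)]
Unfold 2 (reflect across v@4): 12 holes -> [(2, 0), (2, 7), (3, 1), (3, 6), (6, 0), (6, 7), (9, 0), (9, 7), (12, 1), (12, 6), (13, 0), (13, 7)]
Unfold 3 (reflect across h@16): 24 holes -> [(2, 0), (2, 7), (3, 1), (3, 6), (6, 0), (6, 7), (9, 0), (9, 7), (12, 1), (12, 6), (13, 0), (13, 7), (18, 0), (18, 7), (19, 1), (19, 6), (22, 0), (22, 7), (25, 0), (25, 7), (28, 1), (28, 6), (29, 0), (29, 7)]
Holes: [(2, 0), (2, 7), (3, 1), (3, 6), (6, 0), (6, 7), (9, 0), (9, 7), (12, 1), (12, 6), (13, 0), (13, 7), (18, 0), (18, 7), (19, 1), (19, 6), (22, 0), (22, 7), (25, 0), (25, 7), (28, 1), (28, 6), (29, 0), (29, 7)]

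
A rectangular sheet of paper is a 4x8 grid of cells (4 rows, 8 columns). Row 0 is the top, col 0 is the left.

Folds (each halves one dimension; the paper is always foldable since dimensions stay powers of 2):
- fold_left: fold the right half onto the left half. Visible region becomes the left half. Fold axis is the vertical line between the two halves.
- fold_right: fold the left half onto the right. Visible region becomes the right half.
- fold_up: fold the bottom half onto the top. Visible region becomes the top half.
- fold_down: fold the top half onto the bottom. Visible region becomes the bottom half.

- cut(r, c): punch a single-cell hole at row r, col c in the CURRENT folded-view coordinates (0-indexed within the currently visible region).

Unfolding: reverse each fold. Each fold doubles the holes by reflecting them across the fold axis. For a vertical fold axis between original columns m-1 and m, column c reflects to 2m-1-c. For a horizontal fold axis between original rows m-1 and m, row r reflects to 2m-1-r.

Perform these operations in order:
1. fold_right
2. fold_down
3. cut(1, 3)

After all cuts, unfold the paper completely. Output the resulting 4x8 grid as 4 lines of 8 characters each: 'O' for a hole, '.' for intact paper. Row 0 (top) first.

Op 1 fold_right: fold axis v@4; visible region now rows[0,4) x cols[4,8) = 4x4
Op 2 fold_down: fold axis h@2; visible region now rows[2,4) x cols[4,8) = 2x4
Op 3 cut(1, 3): punch at orig (3,7); cuts so far [(3, 7)]; region rows[2,4) x cols[4,8) = 2x4
Unfold 1 (reflect across h@2): 2 holes -> [(0, 7), (3, 7)]
Unfold 2 (reflect across v@4): 4 holes -> [(0, 0), (0, 7), (3, 0), (3, 7)]

Answer: O......O
........
........
O......O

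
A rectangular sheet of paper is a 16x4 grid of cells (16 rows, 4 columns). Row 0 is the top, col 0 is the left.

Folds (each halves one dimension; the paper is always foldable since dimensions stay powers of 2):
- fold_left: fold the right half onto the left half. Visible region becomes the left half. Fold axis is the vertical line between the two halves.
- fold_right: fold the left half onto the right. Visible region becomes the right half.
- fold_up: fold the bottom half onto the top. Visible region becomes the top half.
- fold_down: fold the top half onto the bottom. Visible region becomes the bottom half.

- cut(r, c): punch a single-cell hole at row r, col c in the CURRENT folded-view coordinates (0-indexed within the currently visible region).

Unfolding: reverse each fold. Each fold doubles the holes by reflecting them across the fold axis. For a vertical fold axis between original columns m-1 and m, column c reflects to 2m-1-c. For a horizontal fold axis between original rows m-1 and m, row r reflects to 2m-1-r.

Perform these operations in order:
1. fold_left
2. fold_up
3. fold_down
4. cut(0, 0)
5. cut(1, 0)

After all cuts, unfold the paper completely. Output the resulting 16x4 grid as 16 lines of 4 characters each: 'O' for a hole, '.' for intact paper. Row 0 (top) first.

Op 1 fold_left: fold axis v@2; visible region now rows[0,16) x cols[0,2) = 16x2
Op 2 fold_up: fold axis h@8; visible region now rows[0,8) x cols[0,2) = 8x2
Op 3 fold_down: fold axis h@4; visible region now rows[4,8) x cols[0,2) = 4x2
Op 4 cut(0, 0): punch at orig (4,0); cuts so far [(4, 0)]; region rows[4,8) x cols[0,2) = 4x2
Op 5 cut(1, 0): punch at orig (5,0); cuts so far [(4, 0), (5, 0)]; region rows[4,8) x cols[0,2) = 4x2
Unfold 1 (reflect across h@4): 4 holes -> [(2, 0), (3, 0), (4, 0), (5, 0)]
Unfold 2 (reflect across h@8): 8 holes -> [(2, 0), (3, 0), (4, 0), (5, 0), (10, 0), (11, 0), (12, 0), (13, 0)]
Unfold 3 (reflect across v@2): 16 holes -> [(2, 0), (2, 3), (3, 0), (3, 3), (4, 0), (4, 3), (5, 0), (5, 3), (10, 0), (10, 3), (11, 0), (11, 3), (12, 0), (12, 3), (13, 0), (13, 3)]

Answer: ....
....
O..O
O..O
O..O
O..O
....
....
....
....
O..O
O..O
O..O
O..O
....
....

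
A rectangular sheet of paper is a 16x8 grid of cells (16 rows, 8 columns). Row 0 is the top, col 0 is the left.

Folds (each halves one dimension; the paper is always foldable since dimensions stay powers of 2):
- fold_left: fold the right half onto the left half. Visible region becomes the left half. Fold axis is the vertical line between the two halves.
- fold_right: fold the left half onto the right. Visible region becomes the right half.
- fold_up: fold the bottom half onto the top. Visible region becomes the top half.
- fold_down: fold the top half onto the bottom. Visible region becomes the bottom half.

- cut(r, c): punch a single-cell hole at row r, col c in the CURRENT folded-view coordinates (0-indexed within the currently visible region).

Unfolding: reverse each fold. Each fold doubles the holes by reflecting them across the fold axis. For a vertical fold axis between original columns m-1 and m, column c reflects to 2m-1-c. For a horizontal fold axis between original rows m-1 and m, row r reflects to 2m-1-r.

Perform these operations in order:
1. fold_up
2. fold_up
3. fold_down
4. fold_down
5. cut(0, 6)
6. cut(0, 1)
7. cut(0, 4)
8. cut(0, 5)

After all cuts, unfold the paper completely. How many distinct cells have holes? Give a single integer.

Op 1 fold_up: fold axis h@8; visible region now rows[0,8) x cols[0,8) = 8x8
Op 2 fold_up: fold axis h@4; visible region now rows[0,4) x cols[0,8) = 4x8
Op 3 fold_down: fold axis h@2; visible region now rows[2,4) x cols[0,8) = 2x8
Op 4 fold_down: fold axis h@3; visible region now rows[3,4) x cols[0,8) = 1x8
Op 5 cut(0, 6): punch at orig (3,6); cuts so far [(3, 6)]; region rows[3,4) x cols[0,8) = 1x8
Op 6 cut(0, 1): punch at orig (3,1); cuts so far [(3, 1), (3, 6)]; region rows[3,4) x cols[0,8) = 1x8
Op 7 cut(0, 4): punch at orig (3,4); cuts so far [(3, 1), (3, 4), (3, 6)]; region rows[3,4) x cols[0,8) = 1x8
Op 8 cut(0, 5): punch at orig (3,5); cuts so far [(3, 1), (3, 4), (3, 5), (3, 6)]; region rows[3,4) x cols[0,8) = 1x8
Unfold 1 (reflect across h@3): 8 holes -> [(2, 1), (2, 4), (2, 5), (2, 6), (3, 1), (3, 4), (3, 5), (3, 6)]
Unfold 2 (reflect across h@2): 16 holes -> [(0, 1), (0, 4), (0, 5), (0, 6), (1, 1), (1, 4), (1, 5), (1, 6), (2, 1), (2, 4), (2, 5), (2, 6), (3, 1), (3, 4), (3, 5), (3, 6)]
Unfold 3 (reflect across h@4): 32 holes -> [(0, 1), (0, 4), (0, 5), (0, 6), (1, 1), (1, 4), (1, 5), (1, 6), (2, 1), (2, 4), (2, 5), (2, 6), (3, 1), (3, 4), (3, 5), (3, 6), (4, 1), (4, 4), (4, 5), (4, 6), (5, 1), (5, 4), (5, 5), (5, 6), (6, 1), (6, 4), (6, 5), (6, 6), (7, 1), (7, 4), (7, 5), (7, 6)]
Unfold 4 (reflect across h@8): 64 holes -> [(0, 1), (0, 4), (0, 5), (0, 6), (1, 1), (1, 4), (1, 5), (1, 6), (2, 1), (2, 4), (2, 5), (2, 6), (3, 1), (3, 4), (3, 5), (3, 6), (4, 1), (4, 4), (4, 5), (4, 6), (5, 1), (5, 4), (5, 5), (5, 6), (6, 1), (6, 4), (6, 5), (6, 6), (7, 1), (7, 4), (7, 5), (7, 6), (8, 1), (8, 4), (8, 5), (8, 6), (9, 1), (9, 4), (9, 5), (9, 6), (10, 1), (10, 4), (10, 5), (10, 6), (11, 1), (11, 4), (11, 5), (11, 6), (12, 1), (12, 4), (12, 5), (12, 6), (13, 1), (13, 4), (13, 5), (13, 6), (14, 1), (14, 4), (14, 5), (14, 6), (15, 1), (15, 4), (15, 5), (15, 6)]

Answer: 64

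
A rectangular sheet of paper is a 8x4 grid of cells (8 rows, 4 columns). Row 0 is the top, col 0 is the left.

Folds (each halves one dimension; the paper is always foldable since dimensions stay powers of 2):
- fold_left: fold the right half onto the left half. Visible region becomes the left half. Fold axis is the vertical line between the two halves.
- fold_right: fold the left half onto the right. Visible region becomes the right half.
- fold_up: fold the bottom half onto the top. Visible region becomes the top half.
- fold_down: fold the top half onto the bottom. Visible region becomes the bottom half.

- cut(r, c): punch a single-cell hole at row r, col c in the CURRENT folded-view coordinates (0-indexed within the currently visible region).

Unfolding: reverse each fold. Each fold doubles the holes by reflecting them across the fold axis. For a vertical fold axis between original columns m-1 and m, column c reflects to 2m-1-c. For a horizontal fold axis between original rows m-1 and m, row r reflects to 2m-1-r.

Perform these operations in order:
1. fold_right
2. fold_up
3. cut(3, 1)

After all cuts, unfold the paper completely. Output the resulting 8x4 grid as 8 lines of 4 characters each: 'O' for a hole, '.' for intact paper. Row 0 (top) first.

Op 1 fold_right: fold axis v@2; visible region now rows[0,8) x cols[2,4) = 8x2
Op 2 fold_up: fold axis h@4; visible region now rows[0,4) x cols[2,4) = 4x2
Op 3 cut(3, 1): punch at orig (3,3); cuts so far [(3, 3)]; region rows[0,4) x cols[2,4) = 4x2
Unfold 1 (reflect across h@4): 2 holes -> [(3, 3), (4, 3)]
Unfold 2 (reflect across v@2): 4 holes -> [(3, 0), (3, 3), (4, 0), (4, 3)]

Answer: ....
....
....
O..O
O..O
....
....
....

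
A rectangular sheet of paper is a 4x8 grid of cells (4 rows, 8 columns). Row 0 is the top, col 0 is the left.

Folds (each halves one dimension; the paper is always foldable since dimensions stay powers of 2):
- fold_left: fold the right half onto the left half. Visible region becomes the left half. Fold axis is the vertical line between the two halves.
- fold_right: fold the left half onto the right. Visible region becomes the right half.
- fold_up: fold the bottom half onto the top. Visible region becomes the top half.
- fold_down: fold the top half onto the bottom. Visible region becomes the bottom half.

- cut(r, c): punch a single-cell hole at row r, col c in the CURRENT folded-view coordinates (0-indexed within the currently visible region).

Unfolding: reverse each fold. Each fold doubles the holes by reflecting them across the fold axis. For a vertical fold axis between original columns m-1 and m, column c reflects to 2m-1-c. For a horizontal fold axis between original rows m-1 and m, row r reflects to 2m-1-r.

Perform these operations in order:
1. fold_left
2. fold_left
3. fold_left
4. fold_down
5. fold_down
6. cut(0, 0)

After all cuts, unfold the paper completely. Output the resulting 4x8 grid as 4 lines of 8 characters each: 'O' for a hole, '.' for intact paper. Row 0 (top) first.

Op 1 fold_left: fold axis v@4; visible region now rows[0,4) x cols[0,4) = 4x4
Op 2 fold_left: fold axis v@2; visible region now rows[0,4) x cols[0,2) = 4x2
Op 3 fold_left: fold axis v@1; visible region now rows[0,4) x cols[0,1) = 4x1
Op 4 fold_down: fold axis h@2; visible region now rows[2,4) x cols[0,1) = 2x1
Op 5 fold_down: fold axis h@3; visible region now rows[3,4) x cols[0,1) = 1x1
Op 6 cut(0, 0): punch at orig (3,0); cuts so far [(3, 0)]; region rows[3,4) x cols[0,1) = 1x1
Unfold 1 (reflect across h@3): 2 holes -> [(2, 0), (3, 0)]
Unfold 2 (reflect across h@2): 4 holes -> [(0, 0), (1, 0), (2, 0), (3, 0)]
Unfold 3 (reflect across v@1): 8 holes -> [(0, 0), (0, 1), (1, 0), (1, 1), (2, 0), (2, 1), (3, 0), (3, 1)]
Unfold 4 (reflect across v@2): 16 holes -> [(0, 0), (0, 1), (0, 2), (0, 3), (1, 0), (1, 1), (1, 2), (1, 3), (2, 0), (2, 1), (2, 2), (2, 3), (3, 0), (3, 1), (3, 2), (3, 3)]
Unfold 5 (reflect across v@4): 32 holes -> [(0, 0), (0, 1), (0, 2), (0, 3), (0, 4), (0, 5), (0, 6), (0, 7), (1, 0), (1, 1), (1, 2), (1, 3), (1, 4), (1, 5), (1, 6), (1, 7), (2, 0), (2, 1), (2, 2), (2, 3), (2, 4), (2, 5), (2, 6), (2, 7), (3, 0), (3, 1), (3, 2), (3, 3), (3, 4), (3, 5), (3, 6), (3, 7)]

Answer: OOOOOOOO
OOOOOOOO
OOOOOOOO
OOOOOOOO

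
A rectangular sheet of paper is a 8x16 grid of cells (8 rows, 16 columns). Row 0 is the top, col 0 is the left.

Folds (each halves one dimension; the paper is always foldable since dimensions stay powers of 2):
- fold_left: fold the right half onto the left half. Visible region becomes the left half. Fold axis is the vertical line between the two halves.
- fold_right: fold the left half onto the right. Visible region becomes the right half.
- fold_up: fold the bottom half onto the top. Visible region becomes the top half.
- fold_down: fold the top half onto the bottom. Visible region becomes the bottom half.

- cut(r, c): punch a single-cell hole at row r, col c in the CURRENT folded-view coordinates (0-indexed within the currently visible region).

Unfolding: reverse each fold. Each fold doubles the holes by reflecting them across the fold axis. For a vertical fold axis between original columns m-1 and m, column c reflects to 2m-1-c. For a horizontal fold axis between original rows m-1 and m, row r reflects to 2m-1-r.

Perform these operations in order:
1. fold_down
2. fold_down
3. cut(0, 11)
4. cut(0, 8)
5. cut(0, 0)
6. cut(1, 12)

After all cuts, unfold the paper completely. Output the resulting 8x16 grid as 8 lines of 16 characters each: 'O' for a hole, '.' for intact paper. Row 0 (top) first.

Op 1 fold_down: fold axis h@4; visible region now rows[4,8) x cols[0,16) = 4x16
Op 2 fold_down: fold axis h@6; visible region now rows[6,8) x cols[0,16) = 2x16
Op 3 cut(0, 11): punch at orig (6,11); cuts so far [(6, 11)]; region rows[6,8) x cols[0,16) = 2x16
Op 4 cut(0, 8): punch at orig (6,8); cuts so far [(6, 8), (6, 11)]; region rows[6,8) x cols[0,16) = 2x16
Op 5 cut(0, 0): punch at orig (6,0); cuts so far [(6, 0), (6, 8), (6, 11)]; region rows[6,8) x cols[0,16) = 2x16
Op 6 cut(1, 12): punch at orig (7,12); cuts so far [(6, 0), (6, 8), (6, 11), (7, 12)]; region rows[6,8) x cols[0,16) = 2x16
Unfold 1 (reflect across h@6): 8 holes -> [(4, 12), (5, 0), (5, 8), (5, 11), (6, 0), (6, 8), (6, 11), (7, 12)]
Unfold 2 (reflect across h@4): 16 holes -> [(0, 12), (1, 0), (1, 8), (1, 11), (2, 0), (2, 8), (2, 11), (3, 12), (4, 12), (5, 0), (5, 8), (5, 11), (6, 0), (6, 8), (6, 11), (7, 12)]

Answer: ............O...
O.......O..O....
O.......O..O....
............O...
............O...
O.......O..O....
O.......O..O....
............O...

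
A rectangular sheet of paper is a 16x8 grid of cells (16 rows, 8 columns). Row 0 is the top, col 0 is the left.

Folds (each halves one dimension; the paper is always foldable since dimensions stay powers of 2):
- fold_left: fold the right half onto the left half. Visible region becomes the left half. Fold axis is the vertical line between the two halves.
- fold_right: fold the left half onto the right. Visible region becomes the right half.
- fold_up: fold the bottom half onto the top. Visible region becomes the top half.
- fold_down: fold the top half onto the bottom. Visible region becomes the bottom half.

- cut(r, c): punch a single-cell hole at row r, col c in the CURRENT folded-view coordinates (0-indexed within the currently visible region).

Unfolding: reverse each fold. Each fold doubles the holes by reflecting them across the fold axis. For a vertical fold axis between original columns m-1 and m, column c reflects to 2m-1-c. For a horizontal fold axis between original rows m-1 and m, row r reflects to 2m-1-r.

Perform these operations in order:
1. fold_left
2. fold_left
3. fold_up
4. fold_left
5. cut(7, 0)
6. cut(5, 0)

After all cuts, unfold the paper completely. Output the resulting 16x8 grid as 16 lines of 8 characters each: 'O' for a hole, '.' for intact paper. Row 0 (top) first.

Op 1 fold_left: fold axis v@4; visible region now rows[0,16) x cols[0,4) = 16x4
Op 2 fold_left: fold axis v@2; visible region now rows[0,16) x cols[0,2) = 16x2
Op 3 fold_up: fold axis h@8; visible region now rows[0,8) x cols[0,2) = 8x2
Op 4 fold_left: fold axis v@1; visible region now rows[0,8) x cols[0,1) = 8x1
Op 5 cut(7, 0): punch at orig (7,0); cuts so far [(7, 0)]; region rows[0,8) x cols[0,1) = 8x1
Op 6 cut(5, 0): punch at orig (5,0); cuts so far [(5, 0), (7, 0)]; region rows[0,8) x cols[0,1) = 8x1
Unfold 1 (reflect across v@1): 4 holes -> [(5, 0), (5, 1), (7, 0), (7, 1)]
Unfold 2 (reflect across h@8): 8 holes -> [(5, 0), (5, 1), (7, 0), (7, 1), (8, 0), (8, 1), (10, 0), (10, 1)]
Unfold 3 (reflect across v@2): 16 holes -> [(5, 0), (5, 1), (5, 2), (5, 3), (7, 0), (7, 1), (7, 2), (7, 3), (8, 0), (8, 1), (8, 2), (8, 3), (10, 0), (10, 1), (10, 2), (10, 3)]
Unfold 4 (reflect across v@4): 32 holes -> [(5, 0), (5, 1), (5, 2), (5, 3), (5, 4), (5, 5), (5, 6), (5, 7), (7, 0), (7, 1), (7, 2), (7, 3), (7, 4), (7, 5), (7, 6), (7, 7), (8, 0), (8, 1), (8, 2), (8, 3), (8, 4), (8, 5), (8, 6), (8, 7), (10, 0), (10, 1), (10, 2), (10, 3), (10, 4), (10, 5), (10, 6), (10, 7)]

Answer: ........
........
........
........
........
OOOOOOOO
........
OOOOOOOO
OOOOOOOO
........
OOOOOOOO
........
........
........
........
........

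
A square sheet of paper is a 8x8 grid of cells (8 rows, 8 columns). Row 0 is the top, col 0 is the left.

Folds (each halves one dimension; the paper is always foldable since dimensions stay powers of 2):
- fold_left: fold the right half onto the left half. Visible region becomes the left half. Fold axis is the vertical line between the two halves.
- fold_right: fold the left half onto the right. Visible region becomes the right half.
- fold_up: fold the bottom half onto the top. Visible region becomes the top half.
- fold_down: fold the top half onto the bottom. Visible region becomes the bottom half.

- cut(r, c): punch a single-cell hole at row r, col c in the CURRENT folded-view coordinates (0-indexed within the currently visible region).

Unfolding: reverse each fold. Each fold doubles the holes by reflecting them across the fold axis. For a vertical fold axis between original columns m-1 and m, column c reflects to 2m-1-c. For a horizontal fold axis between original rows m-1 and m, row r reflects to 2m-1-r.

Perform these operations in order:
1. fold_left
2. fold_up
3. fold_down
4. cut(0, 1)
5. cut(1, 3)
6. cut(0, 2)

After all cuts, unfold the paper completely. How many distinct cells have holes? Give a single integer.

Answer: 24

Derivation:
Op 1 fold_left: fold axis v@4; visible region now rows[0,8) x cols[0,4) = 8x4
Op 2 fold_up: fold axis h@4; visible region now rows[0,4) x cols[0,4) = 4x4
Op 3 fold_down: fold axis h@2; visible region now rows[2,4) x cols[0,4) = 2x4
Op 4 cut(0, 1): punch at orig (2,1); cuts so far [(2, 1)]; region rows[2,4) x cols[0,4) = 2x4
Op 5 cut(1, 3): punch at orig (3,3); cuts so far [(2, 1), (3, 3)]; region rows[2,4) x cols[0,4) = 2x4
Op 6 cut(0, 2): punch at orig (2,2); cuts so far [(2, 1), (2, 2), (3, 3)]; region rows[2,4) x cols[0,4) = 2x4
Unfold 1 (reflect across h@2): 6 holes -> [(0, 3), (1, 1), (1, 2), (2, 1), (2, 2), (3, 3)]
Unfold 2 (reflect across h@4): 12 holes -> [(0, 3), (1, 1), (1, 2), (2, 1), (2, 2), (3, 3), (4, 3), (5, 1), (5, 2), (6, 1), (6, 2), (7, 3)]
Unfold 3 (reflect across v@4): 24 holes -> [(0, 3), (0, 4), (1, 1), (1, 2), (1, 5), (1, 6), (2, 1), (2, 2), (2, 5), (2, 6), (3, 3), (3, 4), (4, 3), (4, 4), (5, 1), (5, 2), (5, 5), (5, 6), (6, 1), (6, 2), (6, 5), (6, 6), (7, 3), (7, 4)]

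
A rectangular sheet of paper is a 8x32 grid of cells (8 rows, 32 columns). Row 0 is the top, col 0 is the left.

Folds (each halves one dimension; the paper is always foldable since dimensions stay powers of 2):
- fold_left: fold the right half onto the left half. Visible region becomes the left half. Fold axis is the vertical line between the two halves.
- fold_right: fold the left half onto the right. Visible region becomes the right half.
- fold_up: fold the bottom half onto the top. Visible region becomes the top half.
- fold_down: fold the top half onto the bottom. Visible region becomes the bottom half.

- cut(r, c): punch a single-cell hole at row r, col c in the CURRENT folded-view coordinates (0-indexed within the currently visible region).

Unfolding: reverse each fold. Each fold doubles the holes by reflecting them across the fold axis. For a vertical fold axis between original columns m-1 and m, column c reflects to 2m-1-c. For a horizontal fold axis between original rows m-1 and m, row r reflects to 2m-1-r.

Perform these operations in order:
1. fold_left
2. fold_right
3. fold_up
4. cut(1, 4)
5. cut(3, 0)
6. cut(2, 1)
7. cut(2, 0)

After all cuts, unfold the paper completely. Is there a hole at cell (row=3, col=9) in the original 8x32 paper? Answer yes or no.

Answer: no

Derivation:
Op 1 fold_left: fold axis v@16; visible region now rows[0,8) x cols[0,16) = 8x16
Op 2 fold_right: fold axis v@8; visible region now rows[0,8) x cols[8,16) = 8x8
Op 3 fold_up: fold axis h@4; visible region now rows[0,4) x cols[8,16) = 4x8
Op 4 cut(1, 4): punch at orig (1,12); cuts so far [(1, 12)]; region rows[0,4) x cols[8,16) = 4x8
Op 5 cut(3, 0): punch at orig (3,8); cuts so far [(1, 12), (3, 8)]; region rows[0,4) x cols[8,16) = 4x8
Op 6 cut(2, 1): punch at orig (2,9); cuts so far [(1, 12), (2, 9), (3, 8)]; region rows[0,4) x cols[8,16) = 4x8
Op 7 cut(2, 0): punch at orig (2,8); cuts so far [(1, 12), (2, 8), (2, 9), (3, 8)]; region rows[0,4) x cols[8,16) = 4x8
Unfold 1 (reflect across h@4): 8 holes -> [(1, 12), (2, 8), (2, 9), (3, 8), (4, 8), (5, 8), (5, 9), (6, 12)]
Unfold 2 (reflect across v@8): 16 holes -> [(1, 3), (1, 12), (2, 6), (2, 7), (2, 8), (2, 9), (3, 7), (3, 8), (4, 7), (4, 8), (5, 6), (5, 7), (5, 8), (5, 9), (6, 3), (6, 12)]
Unfold 3 (reflect across v@16): 32 holes -> [(1, 3), (1, 12), (1, 19), (1, 28), (2, 6), (2, 7), (2, 8), (2, 9), (2, 22), (2, 23), (2, 24), (2, 25), (3, 7), (3, 8), (3, 23), (3, 24), (4, 7), (4, 8), (4, 23), (4, 24), (5, 6), (5, 7), (5, 8), (5, 9), (5, 22), (5, 23), (5, 24), (5, 25), (6, 3), (6, 12), (6, 19), (6, 28)]
Holes: [(1, 3), (1, 12), (1, 19), (1, 28), (2, 6), (2, 7), (2, 8), (2, 9), (2, 22), (2, 23), (2, 24), (2, 25), (3, 7), (3, 8), (3, 23), (3, 24), (4, 7), (4, 8), (4, 23), (4, 24), (5, 6), (5, 7), (5, 8), (5, 9), (5, 22), (5, 23), (5, 24), (5, 25), (6, 3), (6, 12), (6, 19), (6, 28)]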